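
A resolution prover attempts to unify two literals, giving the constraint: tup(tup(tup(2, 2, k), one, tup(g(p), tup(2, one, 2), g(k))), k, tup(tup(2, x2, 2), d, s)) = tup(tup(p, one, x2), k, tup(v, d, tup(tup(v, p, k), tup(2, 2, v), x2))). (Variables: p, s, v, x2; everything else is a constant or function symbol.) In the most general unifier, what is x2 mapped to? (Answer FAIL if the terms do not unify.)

tup(g(tup(2, 2, k)), tup(2, one, 2), g(k))

Decompose tup/3: tup(tup(2, 2, k), one, tup(g(p), tup(2, one, 2), g(k))) = tup(p, one, x2),  k = k,  tup(tup(2, x2, 2), d, s) = tup(v, d, tup(tup(v, p, k), tup(2, 2, v), x2)).
Decompose tup/3: tup(2, 2, k) = p,  one = one,  tup(g(p), tup(2, one, 2), g(k)) = x2.
Bind p := tup(2, 2, k); substituting into the 2 remaining equations that mention p gives: tup(g(tup(2, 2, k)), tup(2, one, 2), g(k)) = x2,  tup(tup(2, x2, 2), d, s) = tup(v, d, tup(tup(v, tup(2, 2, k), k), tup(2, 2, v), x2)).
Delete trivial equation one = one.
Bind x2 := tup(g(tup(2, 2, k)), tup(2, one, 2), g(k)); substituting into the one remaining equation that mentions x2 gives: tup(tup(2, tup(g(tup(2, 2, k)), tup(2, one, 2), g(k)), 2), d, s) = tup(v, d, tup(tup(v, tup(2, 2, k), k), tup(2, 2, v), tup(g(tup(2, 2, k)), tup(2, one, 2), g(k)))).
Delete trivial equation k = k.
Decompose tup/3: tup(2, tup(g(tup(2, 2, k)), tup(2, one, 2), g(k)), 2) = v,  d = d,  s = tup(tup(v, tup(2, 2, k), k), tup(2, 2, v), tup(g(tup(2, 2, k)), tup(2, one, 2), g(k))).
Bind v := tup(2, tup(g(tup(2, 2, k)), tup(2, one, 2), g(k)), 2); substituting into the one remaining equation that mentions v gives: s = tup(tup(tup(2, tup(g(tup(2, 2, k)), tup(2, one, 2), g(k)), 2), tup(2, 2, k), k), tup(2, 2, tup(2, tup(g(tup(2, 2, k)), tup(2, one, 2), g(k)), 2)), tup(g(tup(2, 2, k)), tup(2, one, 2), g(k))).
Delete trivial equation d = d.
Bind s := tup(tup(tup(2, tup(g(tup(2, 2, k)), tup(2, one, 2), g(k)), 2), tup(2, 2, k), k), tup(2, 2, tup(2, tup(g(tup(2, 2, k)), tup(2, one, 2), g(k)), 2)), tup(g(tup(2, 2, k)), tup(2, one, 2), g(k))).
MGU = { p ↦ tup(2, 2, k), x2 ↦ tup(g(tup(2, 2, k)), tup(2, one, 2), g(k)), v ↦ tup(2, tup(g(tup(2, 2, k)), tup(2, one, 2), g(k)), 2), s ↦ tup(tup(tup(2, tup(g(tup(2, 2, k)), tup(2, one, 2), g(k)), 2), tup(2, 2, k), k), tup(2, 2, tup(2, tup(g(tup(2, 2, k)), tup(2, one, 2), g(k)), 2)), tup(g(tup(2, 2, k)), tup(2, one, 2), g(k))) }, so x2 ↦ tup(g(tup(2, 2, k)), tup(2, one, 2), g(k)).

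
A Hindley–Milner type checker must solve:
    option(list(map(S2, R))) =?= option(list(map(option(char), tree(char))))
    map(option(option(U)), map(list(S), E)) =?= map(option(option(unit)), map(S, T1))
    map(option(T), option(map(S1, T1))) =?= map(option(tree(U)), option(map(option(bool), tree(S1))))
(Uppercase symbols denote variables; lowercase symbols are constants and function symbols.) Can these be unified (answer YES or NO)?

NO

Decompose option/1: list(map(S2, R)) =?= list(map(option(char), tree(char))).
Decompose list/1: map(S2, R) =?= map(option(char), tree(char)).
Decompose map/2: S2 =?= option(char),  R =?= tree(char).
Bind S2 := option(char); no other remaining equation mentions S2.
Bind R := tree(char); no other remaining equation mentions R.
Decompose map/2: option(option(U)) =?= option(option(unit)),  map(list(S), E) =?= map(S, T1).
Decompose option/1: option(U) =?= option(unit).
Decompose option/1: U =?= unit.
Bind U := unit; substituting into the one remaining equation that mentions U gives: map(option(T), option(map(S1, T1))) =?= map(option(tree(unit)), option(map(option(bool), tree(S1)))).
Decompose map/2: list(S) =?= S,  E =?= T1.
Occurs check fails: S occurs in list(S); the equation S =?= list(S) has no finite solution.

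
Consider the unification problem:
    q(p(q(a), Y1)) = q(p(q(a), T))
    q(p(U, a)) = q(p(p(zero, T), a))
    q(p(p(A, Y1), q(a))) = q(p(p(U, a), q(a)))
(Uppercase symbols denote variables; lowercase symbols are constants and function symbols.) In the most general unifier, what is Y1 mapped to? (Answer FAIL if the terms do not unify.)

a

Decompose q/1: p(q(a), Y1) = p(q(a), T).
Decompose p/2: q(a) = q(a),  Y1 = T.
Delete trivial equation q(a) = q(a).
Bind Y1 := T; substituting into the one remaining equation that mentions Y1 gives: q(p(p(A, T), q(a))) = q(p(p(U, a), q(a))).
Decompose q/1: p(U, a) = p(p(zero, T), a).
Decompose p/2: U = p(zero, T),  a = a.
Bind U := p(zero, T); substituting into the one remaining equation that mentions U gives: q(p(p(A, T), q(a))) = q(p(p(p(zero, T), a), q(a))).
Delete trivial equation a = a.
Decompose q/1: p(p(A, T), q(a)) = p(p(p(zero, T), a), q(a)).
Decompose p/2: p(A, T) = p(p(zero, T), a),  q(a) = q(a).
Decompose p/2: A = p(zero, T),  T = a.
Bind A := p(zero, T); no other remaining equation mentions A.
Bind T := a; no other remaining equation mentions T. Substituting into the earlier bindings gives Y1 := a, U := p(zero, a), A := p(zero, a).
Delete trivial equation q(a) = q(a).
MGU = { Y1 -> a, U -> p(zero, a), A -> p(zero, a), T -> a }, so Y1 -> a.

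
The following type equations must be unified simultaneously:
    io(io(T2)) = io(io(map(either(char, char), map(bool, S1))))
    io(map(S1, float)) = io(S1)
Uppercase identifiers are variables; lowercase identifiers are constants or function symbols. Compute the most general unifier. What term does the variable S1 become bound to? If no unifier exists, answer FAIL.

Decompose io/1: io(T2) = io(map(either(char, char), map(bool, S1))).
Decompose io/1: T2 = map(either(char, char), map(bool, S1)).
Bind T2 := map(either(char, char), map(bool, S1)); no other remaining equation mentions T2.
Decompose io/1: map(S1, float) = S1.
Occurs check fails: S1 occurs in map(S1, float); the equation S1 = map(S1, float) has no finite solution.

FAIL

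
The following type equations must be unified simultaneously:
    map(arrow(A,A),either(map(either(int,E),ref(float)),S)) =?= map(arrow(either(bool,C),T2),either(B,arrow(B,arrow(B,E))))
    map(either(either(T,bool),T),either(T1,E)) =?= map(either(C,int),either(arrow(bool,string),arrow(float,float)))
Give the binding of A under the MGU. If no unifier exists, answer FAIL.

Decompose map/2: arrow(A,A) =?= arrow(either(bool,C),T2),  either(map(either(int,E),ref(float)),S) =?= either(B,arrow(B,arrow(B,E))).
Decompose arrow/2: A =?= either(bool,C),  A =?= T2.
Bind A := either(bool,C); substituting into the one remaining equation that mentions A gives: either(bool,C) =?= T2.
Bind T2 := either(bool,C); no other remaining equation mentions T2.
Decompose either/2: map(either(int,E),ref(float)) =?= B,  S =?= arrow(B,arrow(B,E)).
Bind B := map(either(int,E),ref(float)); substituting into the one remaining equation that mentions B gives: S =?= arrow(map(either(int,E),ref(float)),arrow(map(either(int,E),ref(float)),E)).
Bind S := arrow(map(either(int,E),ref(float)),arrow(map(either(int,E),ref(float)),E)); no other remaining equation mentions S.
Decompose map/2: either(either(T,bool),T) =?= either(C,int),  either(T1,E) =?= either(arrow(bool,string),arrow(float,float)).
Decompose either/2: either(T,bool) =?= C,  T =?= int.
Bind C := either(T,bool); no other remaining equation mentions C. Substituting into the earlier bindings gives A := either(bool,either(T,bool)), T2 := either(bool,either(T,bool)).
Bind T := int; no other remaining equation mentions T. Substituting into the earlier bindings gives A := either(bool,either(int,bool)), T2 := either(bool,either(int,bool)), C := either(int,bool).
Decompose either/2: T1 =?= arrow(bool,string),  E =?= arrow(float,float).
Bind T1 := arrow(bool,string); no other remaining equation mentions T1.
Bind E := arrow(float,float). Substituting into the earlier bindings gives B := map(either(int,arrow(float,float)),ref(float)), S := arrow(map(either(int,arrow(float,float)),ref(float)),arrow(map(either(int,arrow(float,float)),ref(float)),arrow(float,float))).
MGU = { A := either(bool,either(int,bool)), T2 := either(bool,either(int,bool)), B := map(either(int,arrow(float,float)),ref(float)), S := arrow(map(either(int,arrow(float,float)),ref(float)),arrow(map(either(int,arrow(float,float)),ref(float)),arrow(float,float))), C := either(int,bool), T := int, T1 := arrow(bool,string), E := arrow(float,float) }, so A := either(bool,either(int,bool)).

either(bool,either(int,bool))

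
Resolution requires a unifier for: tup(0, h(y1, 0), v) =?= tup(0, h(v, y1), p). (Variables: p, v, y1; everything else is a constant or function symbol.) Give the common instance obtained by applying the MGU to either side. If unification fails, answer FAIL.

Decompose tup/3: 0 =?= 0,  h(y1, 0) =?= h(v, y1),  v =?= p.
Delete trivial equation 0 =?= 0.
Decompose h/2: y1 =?= v,  0 =?= y1.
Bind y1 := v; substituting into the one remaining equation that mentions y1 gives: 0 =?= v.
Bind v := 0; substituting into the remaining equation gives: 0 =?= p. Substituting into the earlier binding gives y1 := 0.
Bind p := 0.
Applying the MGU to either side gives tup(0, h(0, 0), 0).

tup(0, h(0, 0), 0)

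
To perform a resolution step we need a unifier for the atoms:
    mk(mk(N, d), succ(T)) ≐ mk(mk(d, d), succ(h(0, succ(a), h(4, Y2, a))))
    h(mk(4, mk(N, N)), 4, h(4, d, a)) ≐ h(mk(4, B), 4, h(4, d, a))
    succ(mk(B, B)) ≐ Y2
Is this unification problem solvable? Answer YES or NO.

YES

Decompose mk/2: mk(N, d) ≐ mk(d, d),  succ(T) ≐ succ(h(0, succ(a), h(4, Y2, a))).
Decompose mk/2: N ≐ d,  d ≐ d.
Bind N := d; substituting into the one remaining equation that mentions N gives: h(mk(4, mk(d, d)), 4, h(4, d, a)) ≐ h(mk(4, B), 4, h(4, d, a)).
Delete trivial equation d ≐ d.
Decompose succ/1: T ≐ h(0, succ(a), h(4, Y2, a)).
Bind T := h(0, succ(a), h(4, Y2, a)); no other remaining equation mentions T.
Decompose h/3: mk(4, mk(d, d)) ≐ mk(4, B),  4 ≐ 4,  h(4, d, a) ≐ h(4, d, a).
Decompose mk/2: 4 ≐ 4,  mk(d, d) ≐ B.
Delete trivial equation 4 ≐ 4.
Bind B := mk(d, d); substituting into the one remaining equation that mentions B gives: succ(mk(mk(d, d), mk(d, d))) ≐ Y2.
Delete trivial equation 4 ≐ 4.
Delete trivial equation h(4, d, a) ≐ h(4, d, a).
Bind Y2 := succ(mk(mk(d, d), mk(d, d))). Substituting into the earlier binding gives T := h(0, succ(a), h(4, succ(mk(mk(d, d), mk(d, d))), a)).
No equations remain and no clash or occurs-check failure arose, so a unifier exists.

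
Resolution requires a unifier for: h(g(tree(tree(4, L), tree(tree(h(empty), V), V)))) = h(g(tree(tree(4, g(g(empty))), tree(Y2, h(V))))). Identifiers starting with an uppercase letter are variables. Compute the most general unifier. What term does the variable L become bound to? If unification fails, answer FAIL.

FAIL

Decompose h/1: g(tree(tree(4, L), tree(tree(h(empty), V), V))) = g(tree(tree(4, g(g(empty))), tree(Y2, h(V)))).
Decompose g/1: tree(tree(4, L), tree(tree(h(empty), V), V)) = tree(tree(4, g(g(empty))), tree(Y2, h(V))).
Decompose tree/2: tree(4, L) = tree(4, g(g(empty))),  tree(tree(h(empty), V), V) = tree(Y2, h(V)).
Decompose tree/2: 4 = 4,  L = g(g(empty)).
Delete trivial equation 4 = 4.
Bind L := g(g(empty)); no other remaining equation mentions L.
Decompose tree/2: tree(h(empty), V) = Y2,  V = h(V).
Bind Y2 := tree(h(empty), V); no other remaining equation mentions Y2.
Occurs check fails: V occurs in h(V); the equation V = h(V) has no finite solution.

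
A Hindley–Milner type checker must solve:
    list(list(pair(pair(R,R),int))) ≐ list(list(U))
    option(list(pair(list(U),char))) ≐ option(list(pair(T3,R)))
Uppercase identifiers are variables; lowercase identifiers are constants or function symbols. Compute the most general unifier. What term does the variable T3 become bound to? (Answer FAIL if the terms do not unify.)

Decompose list/1: list(pair(pair(R,R),int)) ≐ list(U).
Decompose list/1: pair(pair(R,R),int) ≐ U.
Bind U := pair(pair(R,R),int); substituting into the remaining equation gives: option(list(pair(list(pair(pair(R,R),int)),char))) ≐ option(list(pair(T3,R))).
Decompose option/1: list(pair(list(pair(pair(R,R),int)),char)) ≐ list(pair(T3,R)).
Decompose list/1: pair(list(pair(pair(R,R),int)),char) ≐ pair(T3,R).
Decompose pair/2: list(pair(pair(R,R),int)) ≐ T3,  char ≐ R.
Bind T3 := list(pair(pair(R,R),int)); no other remaining equation mentions T3.
Bind R := char. Substituting into the earlier bindings gives U := pair(pair(char,char),int), T3 := list(pair(pair(char,char),int)).
MGU = { U -> pair(pair(char,char),int), T3 -> list(pair(pair(char,char),int)), R -> char }, so T3 -> list(pair(pair(char,char),int)).

list(pair(pair(char,char),int))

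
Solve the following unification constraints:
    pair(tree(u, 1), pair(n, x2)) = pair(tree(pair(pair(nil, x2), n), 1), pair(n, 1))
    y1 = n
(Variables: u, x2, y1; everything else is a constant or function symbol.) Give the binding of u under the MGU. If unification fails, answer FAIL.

Decompose pair/2: tree(u, 1) = tree(pair(pair(nil, x2), n), 1),  pair(n, x2) = pair(n, 1).
Decompose tree/2: u = pair(pair(nil, x2), n),  1 = 1.
Bind u := pair(pair(nil, x2), n); no other remaining equation mentions u.
Delete trivial equation 1 = 1.
Decompose pair/2: n = n,  x2 = 1.
Delete trivial equation n = n.
Bind x2 := 1; no other remaining equation mentions x2. Substituting into the earlier binding gives u := pair(pair(nil, 1), n).
Bind y1 := n.
MGU = { u ↦ pair(pair(nil, 1), n), x2 ↦ 1, y1 ↦ n }, so u ↦ pair(pair(nil, 1), n).

pair(pair(nil, 1), n)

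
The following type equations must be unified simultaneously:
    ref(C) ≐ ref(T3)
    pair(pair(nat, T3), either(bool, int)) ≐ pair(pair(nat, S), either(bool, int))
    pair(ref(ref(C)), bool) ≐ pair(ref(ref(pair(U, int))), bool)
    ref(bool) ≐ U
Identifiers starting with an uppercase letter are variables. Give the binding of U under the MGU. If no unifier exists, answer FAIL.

ref(bool)

Decompose ref/1: C ≐ T3.
Bind C := T3; substituting into the one remaining equation that mentions C gives: pair(ref(ref(T3)), bool) ≐ pair(ref(ref(pair(U, int))), bool).
Decompose pair/2: pair(nat, T3) ≐ pair(nat, S),  either(bool, int) ≐ either(bool, int).
Decompose pair/2: nat ≐ nat,  T3 ≐ S.
Delete trivial equation nat ≐ nat.
Bind T3 := S; substituting into the one remaining equation that mentions T3 gives: pair(ref(ref(S)), bool) ≐ pair(ref(ref(pair(U, int))), bool). Substituting into the earlier binding gives C := S.
Delete trivial equation either(bool, int) ≐ either(bool, int).
Decompose pair/2: ref(ref(S)) ≐ ref(ref(pair(U, int))),  bool ≐ bool.
Decompose ref/1: ref(S) ≐ ref(pair(U, int)).
Decompose ref/1: S ≐ pair(U, int).
Bind S := pair(U, int); no other remaining equation mentions S. Substituting into the earlier bindings gives C := pair(U, int), T3 := pair(U, int).
Delete trivial equation bool ≐ bool.
Bind U := ref(bool). Substituting into the earlier bindings gives C := pair(ref(bool), int), T3 := pair(ref(bool), int), S := pair(ref(bool), int).
MGU = { C ↦ pair(ref(bool), int), T3 ↦ pair(ref(bool), int), S ↦ pair(ref(bool), int), U ↦ ref(bool) }, so U ↦ ref(bool).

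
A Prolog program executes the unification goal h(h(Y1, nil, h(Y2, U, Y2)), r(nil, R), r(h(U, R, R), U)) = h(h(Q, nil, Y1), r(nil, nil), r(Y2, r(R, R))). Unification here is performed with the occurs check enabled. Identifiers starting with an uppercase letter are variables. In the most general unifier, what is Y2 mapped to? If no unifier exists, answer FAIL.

h(r(nil, nil), nil, nil)

Decompose h/3: h(Y1, nil, h(Y2, U, Y2)) = h(Q, nil, Y1),  r(nil, R) = r(nil, nil),  r(h(U, R, R), U) = r(Y2, r(R, R)).
Decompose h/3: Y1 = Q,  nil = nil,  h(Y2, U, Y2) = Y1.
Bind Y1 := Q; substituting into the one remaining equation that mentions Y1 gives: h(Y2, U, Y2) = Q.
Delete trivial equation nil = nil.
Bind Q := h(Y2, U, Y2); no other remaining equation mentions Q. Substituting into the earlier binding gives Y1 := h(Y2, U, Y2).
Decompose r/2: nil = nil,  R = nil.
Delete trivial equation nil = nil.
Bind R := nil; substituting into the remaining equation gives: r(h(U, nil, nil), U) = r(Y2, r(nil, nil)).
Decompose r/2: h(U, nil, nil) = Y2,  U = r(nil, nil).
Bind Y2 := h(U, nil, nil); no other remaining equation mentions Y2. Substituting into the earlier bindings gives Y1 := h(h(U, nil, nil), U, h(U, nil, nil)), Q := h(h(U, nil, nil), U, h(U, nil, nil)).
Bind U := r(nil, nil). Substituting into the earlier bindings gives Y1 := h(h(r(nil, nil), nil, nil), r(nil, nil), h(r(nil, nil), nil, nil)), Q := h(h(r(nil, nil), nil, nil), r(nil, nil), h(r(nil, nil), nil, nil)), Y2 := h(r(nil, nil), nil, nil).
MGU = { Y1 ↦ h(h(r(nil, nil), nil, nil), r(nil, nil), h(r(nil, nil), nil, nil)), Q ↦ h(h(r(nil, nil), nil, nil), r(nil, nil), h(r(nil, nil), nil, nil)), R ↦ nil, Y2 ↦ h(r(nil, nil), nil, nil), U ↦ r(nil, nil) }, so Y2 ↦ h(r(nil, nil), nil, nil).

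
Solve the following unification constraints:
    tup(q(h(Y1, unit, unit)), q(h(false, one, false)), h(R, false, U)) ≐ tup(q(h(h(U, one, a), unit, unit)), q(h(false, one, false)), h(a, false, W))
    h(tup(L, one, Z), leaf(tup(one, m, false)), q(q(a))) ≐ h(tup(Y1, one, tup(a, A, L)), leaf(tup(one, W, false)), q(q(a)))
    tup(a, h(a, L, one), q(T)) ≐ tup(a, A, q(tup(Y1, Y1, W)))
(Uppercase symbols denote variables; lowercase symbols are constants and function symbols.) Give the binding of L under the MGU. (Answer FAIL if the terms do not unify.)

Decompose tup/3: q(h(Y1, unit, unit)) ≐ q(h(h(U, one, a), unit, unit)),  q(h(false, one, false)) ≐ q(h(false, one, false)),  h(R, false, U) ≐ h(a, false, W).
Decompose q/1: h(Y1, unit, unit) ≐ h(h(U, one, a), unit, unit).
Decompose h/3: Y1 ≐ h(U, one, a),  unit ≐ unit,  unit ≐ unit.
Bind Y1 := h(U, one, a); substituting into the 2 remaining equations that mention Y1 gives: h(tup(L, one, Z), leaf(tup(one, m, false)), q(q(a))) ≐ h(tup(h(U, one, a), one, tup(a, A, L)), leaf(tup(one, W, false)), q(q(a))),  tup(a, h(a, L, one), q(T)) ≐ tup(a, A, q(tup(h(U, one, a), h(U, one, a), W))).
Delete trivial equation unit ≐ unit.
Delete trivial equation unit ≐ unit.
Delete trivial equation q(h(false, one, false)) ≐ q(h(false, one, false)).
Decompose h/3: R ≐ a,  false ≐ false,  U ≐ W.
Bind R := a; no other remaining equation mentions R.
Delete trivial equation false ≐ false.
Bind U := W; substituting into the remaining equations gives: h(tup(L, one, Z), leaf(tup(one, m, false)), q(q(a))) ≐ h(tup(h(W, one, a), one, tup(a, A, L)), leaf(tup(one, W, false)), q(q(a))),  tup(a, h(a, L, one), q(T)) ≐ tup(a, A, q(tup(h(W, one, a), h(W, one, a), W))). Substituting into the earlier binding gives Y1 := h(W, one, a).
Decompose h/3: tup(L, one, Z) ≐ tup(h(W, one, a), one, tup(a, A, L)),  leaf(tup(one, m, false)) ≐ leaf(tup(one, W, false)),  q(q(a)) ≐ q(q(a)).
Decompose tup/3: L ≐ h(W, one, a),  one ≐ one,  Z ≐ tup(a, A, L).
Bind L := h(W, one, a); substituting into the 2 remaining equations that mention L gives: Z ≐ tup(a, A, h(W, one, a)),  tup(a, h(a, h(W, one, a), one), q(T)) ≐ tup(a, A, q(tup(h(W, one, a), h(W, one, a), W))).
Delete trivial equation one ≐ one.
Bind Z := tup(a, A, h(W, one, a)); no other remaining equation mentions Z.
Decompose leaf/1: tup(one, m, false) ≐ tup(one, W, false).
Decompose tup/3: one ≐ one,  m ≐ W,  false ≐ false.
Delete trivial equation one ≐ one.
Bind W := m; substituting into the one remaining equation that mentions W gives: tup(a, h(a, h(m, one, a), one), q(T)) ≐ tup(a, A, q(tup(h(m, one, a), h(m, one, a), m))). Substituting into the earlier bindings gives Y1 := h(m, one, a), U := m, L := h(m, one, a), Z := tup(a, A, h(m, one, a)).
Delete trivial equation false ≐ false.
Delete trivial equation q(q(a)) ≐ q(q(a)).
Decompose tup/3: a ≐ a,  h(a, h(m, one, a), one) ≐ A,  q(T) ≐ q(tup(h(m, one, a), h(m, one, a), m)).
Delete trivial equation a ≐ a.
Bind A := h(a, h(m, one, a), one); no other remaining equation mentions A. Substituting into the earlier binding gives Z := tup(a, h(a, h(m, one, a), one), h(m, one, a)).
Decompose q/1: T ≐ tup(h(m, one, a), h(m, one, a), m).
Bind T := tup(h(m, one, a), h(m, one, a), m).
MGU = { Y1 := h(m, one, a), R := a, U := m, L := h(m, one, a), Z := tup(a, h(a, h(m, one, a), one), h(m, one, a)), W := m, A := h(a, h(m, one, a), one), T := tup(h(m, one, a), h(m, one, a), m) }, so L := h(m, one, a).

h(m, one, a)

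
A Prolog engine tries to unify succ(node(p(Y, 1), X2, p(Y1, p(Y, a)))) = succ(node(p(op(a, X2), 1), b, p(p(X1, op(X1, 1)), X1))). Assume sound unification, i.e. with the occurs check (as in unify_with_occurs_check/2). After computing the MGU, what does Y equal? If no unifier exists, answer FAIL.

op(a, b)

Decompose succ/1: node(p(Y, 1), X2, p(Y1, p(Y, a))) = node(p(op(a, X2), 1), b, p(p(X1, op(X1, 1)), X1)).
Decompose node/3: p(Y, 1) = p(op(a, X2), 1),  X2 = b,  p(Y1, p(Y, a)) = p(p(X1, op(X1, 1)), X1).
Decompose p/2: Y = op(a, X2),  1 = 1.
Bind Y := op(a, X2); substituting into the one remaining equation that mentions Y gives: p(Y1, p(op(a, X2), a)) = p(p(X1, op(X1, 1)), X1).
Delete trivial equation 1 = 1.
Bind X2 := b; substituting into the remaining equation gives: p(Y1, p(op(a, b), a)) = p(p(X1, op(X1, 1)), X1). Substituting into the earlier binding gives Y := op(a, b).
Decompose p/2: Y1 = p(X1, op(X1, 1)),  p(op(a, b), a) = X1.
Bind Y1 := p(X1, op(X1, 1)); no other remaining equation mentions Y1.
Bind X1 := p(op(a, b), a). Substituting into the earlier binding gives Y1 := p(p(op(a, b), a), op(p(op(a, b), a), 1)).
MGU = { Y = op(a, b), X2 = b, Y1 = p(p(op(a, b), a), op(p(op(a, b), a), 1)), X1 = p(op(a, b), a) }, so Y = op(a, b).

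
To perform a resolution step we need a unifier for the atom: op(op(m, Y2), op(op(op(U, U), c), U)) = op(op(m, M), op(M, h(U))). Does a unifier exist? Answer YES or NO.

Decompose op/2: op(m, Y2) = op(m, M),  op(op(op(U, U), c), U) = op(M, h(U)).
Decompose op/2: m = m,  Y2 = M.
Delete trivial equation m = m.
Bind Y2 := M; no other remaining equation mentions Y2.
Decompose op/2: op(op(U, U), c) = M,  U = h(U).
Bind M := op(op(U, U), c); no other remaining equation mentions M. Substituting into the earlier binding gives Y2 := op(op(U, U), c).
Occurs check fails: U occurs in h(U); the equation U = h(U) has no finite solution.

NO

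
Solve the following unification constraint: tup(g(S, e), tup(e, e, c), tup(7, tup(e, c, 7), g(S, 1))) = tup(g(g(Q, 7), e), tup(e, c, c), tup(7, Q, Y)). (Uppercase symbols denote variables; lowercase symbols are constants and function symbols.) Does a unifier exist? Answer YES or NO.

NO

Decompose tup/3: g(S, e) = g(g(Q, 7), e),  tup(e, e, c) = tup(e, c, c),  tup(7, tup(e, c, 7), g(S, 1)) = tup(7, Q, Y).
Decompose g/2: S = g(Q, 7),  e = e.
Bind S := g(Q, 7); substituting into the one remaining equation that mentions S gives: tup(7, tup(e, c, 7), g(g(Q, 7), 1)) = tup(7, Q, Y).
Delete trivial equation e = e.
Decompose tup/3: e = e,  e = c,  c = c.
Delete trivial equation e = e.
Clash: constants e and c differ; no unifier exists.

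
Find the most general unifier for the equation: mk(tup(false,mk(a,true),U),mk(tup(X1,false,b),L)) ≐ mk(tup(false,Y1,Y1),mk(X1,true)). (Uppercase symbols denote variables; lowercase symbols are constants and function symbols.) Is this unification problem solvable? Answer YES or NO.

Decompose mk/2: tup(false,mk(a,true),U) ≐ tup(false,Y1,Y1),  mk(tup(X1,false,b),L) ≐ mk(X1,true).
Decompose tup/3: false ≐ false,  mk(a,true) ≐ Y1,  U ≐ Y1.
Delete trivial equation false ≐ false.
Bind Y1 := mk(a,true); substituting into the one remaining equation that mentions Y1 gives: U ≐ mk(a,true).
Bind U := mk(a,true); no other remaining equation mentions U.
Decompose mk/2: tup(X1,false,b) ≐ X1,  L ≐ true.
Occurs check fails: X1 occurs in tup(X1,false,b); the equation X1 ≐ tup(X1,false,b) has no finite solution.

NO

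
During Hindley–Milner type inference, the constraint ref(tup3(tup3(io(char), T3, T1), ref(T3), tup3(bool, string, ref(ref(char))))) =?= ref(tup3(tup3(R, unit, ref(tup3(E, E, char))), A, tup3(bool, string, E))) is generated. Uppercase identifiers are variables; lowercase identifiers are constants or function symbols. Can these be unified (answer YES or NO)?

Decompose ref/1: tup3(tup3(io(char), T3, T1), ref(T3), tup3(bool, string, ref(ref(char)))) =?= tup3(tup3(R, unit, ref(tup3(E, E, char))), A, tup3(bool, string, E)).
Decompose tup3/3: tup3(io(char), T3, T1) =?= tup3(R, unit, ref(tup3(E, E, char))),  ref(T3) =?= A,  tup3(bool, string, ref(ref(char))) =?= tup3(bool, string, E).
Decompose tup3/3: io(char) =?= R,  T3 =?= unit,  T1 =?= ref(tup3(E, E, char)).
Bind R := io(char); no other remaining equation mentions R.
Bind T3 := unit; substituting into the one remaining equation that mentions T3 gives: ref(unit) =?= A.
Bind T1 := ref(tup3(E, E, char)); no other remaining equation mentions T1.
Bind A := ref(unit); no other remaining equation mentions A.
Decompose tup3/3: bool =?= bool,  string =?= string,  ref(ref(char)) =?= E.
Delete trivial equation bool =?= bool.
Delete trivial equation string =?= string.
Bind E := ref(ref(char)). Substituting into the earlier binding gives T1 := ref(tup3(ref(ref(char)), ref(ref(char)), char)).
No equations remain and no clash or occurs-check failure arose, so a unifier exists.

YES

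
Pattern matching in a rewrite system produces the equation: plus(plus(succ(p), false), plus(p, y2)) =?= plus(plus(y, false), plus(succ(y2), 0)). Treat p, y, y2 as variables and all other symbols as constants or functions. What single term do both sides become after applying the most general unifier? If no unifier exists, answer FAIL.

Decompose plus/2: plus(succ(p), false) =?= plus(y, false),  plus(p, y2) =?= plus(succ(y2), 0).
Decompose plus/2: succ(p) =?= y,  false =?= false.
Bind y := succ(p); no other remaining equation mentions y.
Delete trivial equation false =?= false.
Decompose plus/2: p =?= succ(y2),  y2 =?= 0.
Bind p := succ(y2); no other remaining equation mentions p. Substituting into the earlier binding gives y := succ(succ(y2)).
Bind y2 := 0. Substituting into the earlier bindings gives y := succ(succ(0)), p := succ(0).
Applying the MGU to either side gives plus(plus(succ(succ(0)), false), plus(succ(0), 0)).

plus(plus(succ(succ(0)), false), plus(succ(0), 0))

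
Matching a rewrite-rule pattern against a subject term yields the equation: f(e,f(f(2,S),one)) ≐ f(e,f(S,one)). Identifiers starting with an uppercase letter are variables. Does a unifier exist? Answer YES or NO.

Decompose f/2: e ≐ e,  f(f(2,S),one) ≐ f(S,one).
Delete trivial equation e ≐ e.
Decompose f/2: f(2,S) ≐ S,  one ≐ one.
Occurs check fails: S occurs in f(2,S); the equation S ≐ f(2,S) has no finite solution.

NO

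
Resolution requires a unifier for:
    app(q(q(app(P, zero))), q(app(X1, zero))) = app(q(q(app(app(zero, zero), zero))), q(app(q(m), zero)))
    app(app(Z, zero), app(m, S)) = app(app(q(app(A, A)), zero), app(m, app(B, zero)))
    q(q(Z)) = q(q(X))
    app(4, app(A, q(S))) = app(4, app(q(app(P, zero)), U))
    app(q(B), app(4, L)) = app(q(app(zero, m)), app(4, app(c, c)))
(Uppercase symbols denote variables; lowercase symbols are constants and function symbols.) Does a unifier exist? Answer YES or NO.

Decompose app/2: q(q(app(P, zero))) = q(q(app(app(zero, zero), zero))),  q(app(X1, zero)) = q(app(q(m), zero)).
Decompose q/1: q(app(P, zero)) = q(app(app(zero, zero), zero)).
Decompose q/1: app(P, zero) = app(app(zero, zero), zero).
Decompose app/2: P = app(zero, zero),  zero = zero.
Bind P := app(zero, zero); substituting into the one remaining equation that mentions P gives: app(4, app(A, q(S))) = app(4, app(q(app(app(zero, zero), zero)), U)).
Delete trivial equation zero = zero.
Decompose q/1: app(X1, zero) = app(q(m), zero).
Decompose app/2: X1 = q(m),  zero = zero.
Bind X1 := q(m); no other remaining equation mentions X1.
Delete trivial equation zero = zero.
Decompose app/2: app(Z, zero) = app(q(app(A, A)), zero),  app(m, S) = app(m, app(B, zero)).
Decompose app/2: Z = q(app(A, A)),  zero = zero.
Bind Z := q(app(A, A)); substituting into the one remaining equation that mentions Z gives: q(q(q(app(A, A)))) = q(q(X)).
Delete trivial equation zero = zero.
Decompose app/2: m = m,  S = app(B, zero).
Delete trivial equation m = m.
Bind S := app(B, zero); substituting into the one remaining equation that mentions S gives: app(4, app(A, q(app(B, zero)))) = app(4, app(q(app(app(zero, zero), zero)), U)).
Decompose q/1: q(q(app(A, A))) = q(X).
Decompose q/1: q(app(A, A)) = X.
Bind X := q(app(A, A)); no other remaining equation mentions X.
Decompose app/2: 4 = 4,  app(A, q(app(B, zero))) = app(q(app(app(zero, zero), zero)), U).
Delete trivial equation 4 = 4.
Decompose app/2: A = q(app(app(zero, zero), zero)),  q(app(B, zero)) = U.
Bind A := q(app(app(zero, zero), zero)); no other remaining equation mentions A. Substituting into the earlier bindings gives Z := q(app(q(app(app(zero, zero), zero)), q(app(app(zero, zero), zero)))), X := q(app(q(app(app(zero, zero), zero)), q(app(app(zero, zero), zero)))).
Bind U := q(app(B, zero)); no other remaining equation mentions U.
Decompose app/2: q(B) = q(app(zero, m)),  app(4, L) = app(4, app(c, c)).
Decompose q/1: B = app(zero, m).
Bind B := app(zero, m); no other remaining equation mentions B. Substituting into the earlier bindings gives S := app(app(zero, m), zero), U := q(app(app(zero, m), zero)).
Decompose app/2: 4 = 4,  L = app(c, c).
Delete trivial equation 4 = 4.
Bind L := app(c, c).
No equations remain and no clash or occurs-check failure arose, so a unifier exists.

YES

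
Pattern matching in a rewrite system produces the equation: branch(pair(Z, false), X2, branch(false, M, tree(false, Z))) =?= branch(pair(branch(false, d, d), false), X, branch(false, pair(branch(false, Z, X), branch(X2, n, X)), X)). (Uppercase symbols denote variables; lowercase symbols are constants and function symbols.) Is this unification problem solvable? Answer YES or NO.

Decompose branch/3: pair(Z, false) =?= pair(branch(false, d, d), false),  X2 =?= X,  branch(false, M, tree(false, Z)) =?= branch(false, pair(branch(false, Z, X), branch(X2, n, X)), X).
Decompose pair/2: Z =?= branch(false, d, d),  false =?= false.
Bind Z := branch(false, d, d); substituting into the one remaining equation that mentions Z gives: branch(false, M, tree(false, branch(false, d, d))) =?= branch(false, pair(branch(false, branch(false, d, d), X), branch(X2, n, X)), X).
Delete trivial equation false =?= false.
Bind X2 := X; substituting into the remaining equation gives: branch(false, M, tree(false, branch(false, d, d))) =?= branch(false, pair(branch(false, branch(false, d, d), X), branch(X, n, X)), X).
Decompose branch/3: false =?= false,  M =?= pair(branch(false, branch(false, d, d), X), branch(X, n, X)),  tree(false, branch(false, d, d)) =?= X.
Delete trivial equation false =?= false.
Bind M := pair(branch(false, branch(false, d, d), X), branch(X, n, X)); no other remaining equation mentions M.
Bind X := tree(false, branch(false, d, d)). Substituting into the earlier bindings gives X2 := tree(false, branch(false, d, d)), M := pair(branch(false, branch(false, d, d), tree(false, branch(false, d, d))), branch(tree(false, branch(false, d, d)), n, tree(false, branch(false, d, d)))).
No equations remain and no clash or occurs-check failure arose, so a unifier exists.

YES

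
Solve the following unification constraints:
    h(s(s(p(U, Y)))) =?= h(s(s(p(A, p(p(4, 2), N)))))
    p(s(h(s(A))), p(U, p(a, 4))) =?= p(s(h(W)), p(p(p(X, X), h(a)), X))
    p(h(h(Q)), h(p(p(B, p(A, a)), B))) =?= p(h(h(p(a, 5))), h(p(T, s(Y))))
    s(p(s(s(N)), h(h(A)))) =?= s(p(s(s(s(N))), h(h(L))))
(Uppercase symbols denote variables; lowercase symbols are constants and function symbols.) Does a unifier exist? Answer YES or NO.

Decompose h/1: s(s(p(U, Y))) =?= s(s(p(A, p(p(4, 2), N)))).
Decompose s/1: s(p(U, Y)) =?= s(p(A, p(p(4, 2), N))).
Decompose s/1: p(U, Y) =?= p(A, p(p(4, 2), N)).
Decompose p/2: U =?= A,  Y =?= p(p(4, 2), N).
Bind U := A; substituting into the one remaining equation that mentions U gives: p(s(h(s(A))), p(A, p(a, 4))) =?= p(s(h(W)), p(p(p(X, X), h(a)), X)).
Bind Y := p(p(4, 2), N); substituting into the one remaining equation that mentions Y gives: p(h(h(Q)), h(p(p(B, p(A, a)), B))) =?= p(h(h(p(a, 5))), h(p(T, s(p(p(4, 2), N))))).
Decompose p/2: s(h(s(A))) =?= s(h(W)),  p(A, p(a, 4)) =?= p(p(p(X, X), h(a)), X).
Decompose s/1: h(s(A)) =?= h(W).
Decompose h/1: s(A) =?= W.
Bind W := s(A); no other remaining equation mentions W.
Decompose p/2: A =?= p(p(X, X), h(a)),  p(a, 4) =?= X.
Bind A := p(p(X, X), h(a)); substituting into the 2 remaining equations that mention A gives: p(h(h(Q)), h(p(p(B, p(p(p(X, X), h(a)), a)), B))) =?= p(h(h(p(a, 5))), h(p(T, s(p(p(4, 2), N))))),  s(p(s(s(N)), h(h(p(p(X, X), h(a)))))) =?= s(p(s(s(s(N))), h(h(L)))). Substituting into the earlier bindings gives U := p(p(X, X), h(a)), W := s(p(p(X, X), h(a))).
Bind X := p(a, 4); substituting into the remaining equations gives: p(h(h(Q)), h(p(p(B, p(p(p(p(a, 4), p(a, 4)), h(a)), a)), B))) =?= p(h(h(p(a, 5))), h(p(T, s(p(p(4, 2), N))))),  s(p(s(s(N)), h(h(p(p(p(a, 4), p(a, 4)), h(a)))))) =?= s(p(s(s(s(N))), h(h(L)))). Substituting into the earlier bindings gives U := p(p(p(a, 4), p(a, 4)), h(a)), W := s(p(p(p(a, 4), p(a, 4)), h(a))), A := p(p(p(a, 4), p(a, 4)), h(a)).
Decompose p/2: h(h(Q)) =?= h(h(p(a, 5))),  h(p(p(B, p(p(p(p(a, 4), p(a, 4)), h(a)), a)), B)) =?= h(p(T, s(p(p(4, 2), N)))).
Decompose h/1: h(Q) =?= h(p(a, 5)).
Decompose h/1: Q =?= p(a, 5).
Bind Q := p(a, 5); no other remaining equation mentions Q.
Decompose h/1: p(p(B, p(p(p(p(a, 4), p(a, 4)), h(a)), a)), B) =?= p(T, s(p(p(4, 2), N))).
Decompose p/2: p(B, p(p(p(p(a, 4), p(a, 4)), h(a)), a)) =?= T,  B =?= s(p(p(4, 2), N)).
Bind T := p(B, p(p(p(p(a, 4), p(a, 4)), h(a)), a)); no other remaining equation mentions T.
Bind B := s(p(p(4, 2), N)); no other remaining equation mentions B. Substituting into the earlier binding gives T := p(s(p(p(4, 2), N)), p(p(p(p(a, 4), p(a, 4)), h(a)), a)).
Decompose s/1: p(s(s(N)), h(h(p(p(p(a, 4), p(a, 4)), h(a))))) =?= p(s(s(s(N))), h(h(L))).
Decompose p/2: s(s(N)) =?= s(s(s(N))),  h(h(p(p(p(a, 4), p(a, 4)), h(a)))) =?= h(h(L)).
Decompose s/1: s(N) =?= s(s(N)).
Decompose s/1: N =?= s(N).
Occurs check fails: N occurs in s(N); the equation N =?= s(N) has no finite solution.

NO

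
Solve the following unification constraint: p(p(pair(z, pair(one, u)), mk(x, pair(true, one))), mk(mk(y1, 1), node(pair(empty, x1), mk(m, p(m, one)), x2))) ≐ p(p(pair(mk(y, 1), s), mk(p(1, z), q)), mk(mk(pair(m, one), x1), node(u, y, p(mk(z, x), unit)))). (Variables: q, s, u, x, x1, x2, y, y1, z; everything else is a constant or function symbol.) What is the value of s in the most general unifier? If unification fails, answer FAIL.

Decompose p/2: p(pair(z, pair(one, u)), mk(x, pair(true, one))) ≐ p(pair(mk(y, 1), s), mk(p(1, z), q)),  mk(mk(y1, 1), node(pair(empty, x1), mk(m, p(m, one)), x2)) ≐ mk(mk(pair(m, one), x1), node(u, y, p(mk(z, x), unit))).
Decompose p/2: pair(z, pair(one, u)) ≐ pair(mk(y, 1), s),  mk(x, pair(true, one)) ≐ mk(p(1, z), q).
Decompose pair/2: z ≐ mk(y, 1),  pair(one, u) ≐ s.
Bind z := mk(y, 1); substituting into the 2 remaining equations that mention z gives: mk(x, pair(true, one)) ≐ mk(p(1, mk(y, 1)), q),  mk(mk(y1, 1), node(pair(empty, x1), mk(m, p(m, one)), x2)) ≐ mk(mk(pair(m, one), x1), node(u, y, p(mk(mk(y, 1), x), unit))).
Bind s := pair(one, u); no other remaining equation mentions s.
Decompose mk/2: x ≐ p(1, mk(y, 1)),  pair(true, one) ≐ q.
Bind x := p(1, mk(y, 1)); substituting into the one remaining equation that mentions x gives: mk(mk(y1, 1), node(pair(empty, x1), mk(m, p(m, one)), x2)) ≐ mk(mk(pair(m, one), x1), node(u, y, p(mk(mk(y, 1), p(1, mk(y, 1))), unit))).
Bind q := pair(true, one); no other remaining equation mentions q.
Decompose mk/2: mk(y1, 1) ≐ mk(pair(m, one), x1),  node(pair(empty, x1), mk(m, p(m, one)), x2) ≐ node(u, y, p(mk(mk(y, 1), p(1, mk(y, 1))), unit)).
Decompose mk/2: y1 ≐ pair(m, one),  1 ≐ x1.
Bind y1 := pair(m, one); no other remaining equation mentions y1.
Bind x1 := 1; substituting into the remaining equation gives: node(pair(empty, 1), mk(m, p(m, one)), x2) ≐ node(u, y, p(mk(mk(y, 1), p(1, mk(y, 1))), unit)).
Decompose node/3: pair(empty, 1) ≐ u,  mk(m, p(m, one)) ≐ y,  x2 ≐ p(mk(mk(y, 1), p(1, mk(y, 1))), unit).
Bind u := pair(empty, 1); no other remaining equation mentions u. Substituting into the earlier binding gives s := pair(one, pair(empty, 1)).
Bind y := mk(m, p(m, one)); substituting into the remaining equation gives: x2 ≐ p(mk(mk(mk(m, p(m, one)), 1), p(1, mk(mk(m, p(m, one)), 1))), unit). Substituting into the earlier bindings gives z := mk(mk(m, p(m, one)), 1), x := p(1, mk(mk(m, p(m, one)), 1)).
Bind x2 := p(mk(mk(mk(m, p(m, one)), 1), p(1, mk(mk(m, p(m, one)), 1))), unit).
MGU = { z -> mk(mk(m, p(m, one)), 1), s -> pair(one, pair(empty, 1)), x -> p(1, mk(mk(m, p(m, one)), 1)), q -> pair(true, one), y1 -> pair(m, one), x1 -> 1, u -> pair(empty, 1), y -> mk(m, p(m, one)), x2 -> p(mk(mk(mk(m, p(m, one)), 1), p(1, mk(mk(m, p(m, one)), 1))), unit) }, so s -> pair(one, pair(empty, 1)).

pair(one, pair(empty, 1))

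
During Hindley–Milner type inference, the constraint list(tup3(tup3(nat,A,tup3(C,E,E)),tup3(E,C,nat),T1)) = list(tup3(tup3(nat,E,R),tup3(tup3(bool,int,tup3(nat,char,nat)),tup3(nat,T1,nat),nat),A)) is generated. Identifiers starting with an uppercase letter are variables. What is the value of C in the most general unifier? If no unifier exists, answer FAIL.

tup3(nat,tup3(bool,int,tup3(nat,char,nat)),nat)

Decompose list/1: tup3(tup3(nat,A,tup3(C,E,E)),tup3(E,C,nat),T1) = tup3(tup3(nat,E,R),tup3(tup3(bool,int,tup3(nat,char,nat)),tup3(nat,T1,nat),nat),A).
Decompose tup3/3: tup3(nat,A,tup3(C,E,E)) = tup3(nat,E,R),  tup3(E,C,nat) = tup3(tup3(bool,int,tup3(nat,char,nat)),tup3(nat,T1,nat),nat),  T1 = A.
Decompose tup3/3: nat = nat,  A = E,  tup3(C,E,E) = R.
Delete trivial equation nat = nat.
Bind A := E; substituting into the one remaining equation that mentions A gives: T1 = E.
Bind R := tup3(C,E,E); no other remaining equation mentions R.
Decompose tup3/3: E = tup3(bool,int,tup3(nat,char,nat)),  C = tup3(nat,T1,nat),  nat = nat.
Bind E := tup3(bool,int,tup3(nat,char,nat)); substituting into the one remaining equation that mentions E gives: T1 = tup3(bool,int,tup3(nat,char,nat)). Substituting into the earlier bindings gives A := tup3(bool,int,tup3(nat,char,nat)), R := tup3(C,tup3(bool,int,tup3(nat,char,nat)),tup3(bool,int,tup3(nat,char,nat))).
Bind C := tup3(nat,T1,nat); no other remaining equation mentions C. Substituting into the earlier binding gives R := tup3(tup3(nat,T1,nat),tup3(bool,int,tup3(nat,char,nat)),tup3(bool,int,tup3(nat,char,nat))).
Delete trivial equation nat = nat.
Bind T1 := tup3(bool,int,tup3(nat,char,nat)). Substituting into the earlier bindings gives R := tup3(tup3(nat,tup3(bool,int,tup3(nat,char,nat)),nat),tup3(bool,int,tup3(nat,char,nat)),tup3(bool,int,tup3(nat,char,nat))), C := tup3(nat,tup3(bool,int,tup3(nat,char,nat)),nat).
MGU = { A ↦ tup3(bool,int,tup3(nat,char,nat)), R ↦ tup3(tup3(nat,tup3(bool,int,tup3(nat,char,nat)),nat),tup3(bool,int,tup3(nat,char,nat)),tup3(bool,int,tup3(nat,char,nat))), E ↦ tup3(bool,int,tup3(nat,char,nat)), C ↦ tup3(nat,tup3(bool,int,tup3(nat,char,nat)),nat), T1 ↦ tup3(bool,int,tup3(nat,char,nat)) }, so C ↦ tup3(nat,tup3(bool,int,tup3(nat,char,nat)),nat).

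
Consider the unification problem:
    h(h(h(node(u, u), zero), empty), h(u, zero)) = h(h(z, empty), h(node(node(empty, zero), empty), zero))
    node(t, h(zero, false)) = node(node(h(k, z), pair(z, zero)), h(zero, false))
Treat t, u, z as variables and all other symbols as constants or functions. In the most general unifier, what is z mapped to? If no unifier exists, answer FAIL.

Decompose h/2: h(h(node(u, u), zero), empty) = h(z, empty),  h(u, zero) = h(node(node(empty, zero), empty), zero).
Decompose h/2: h(node(u, u), zero) = z,  empty = empty.
Bind z := h(node(u, u), zero); substituting into the one remaining equation that mentions z gives: node(t, h(zero, false)) = node(node(h(k, h(node(u, u), zero)), pair(h(node(u, u), zero), zero)), h(zero, false)).
Delete trivial equation empty = empty.
Decompose h/2: u = node(node(empty, zero), empty),  zero = zero.
Bind u := node(node(empty, zero), empty); substituting into the one remaining equation that mentions u gives: node(t, h(zero, false)) = node(node(h(k, h(node(node(node(empty, zero), empty), node(node(empty, zero), empty)), zero)), pair(h(node(node(node(empty, zero), empty), node(node(empty, zero), empty)), zero), zero)), h(zero, false)). Substituting into the earlier binding gives z := h(node(node(node(empty, zero), empty), node(node(empty, zero), empty)), zero).
Delete trivial equation zero = zero.
Decompose node/2: t = node(h(k, h(node(node(node(empty, zero), empty), node(node(empty, zero), empty)), zero)), pair(h(node(node(node(empty, zero), empty), node(node(empty, zero), empty)), zero), zero)),  h(zero, false) = h(zero, false).
Bind t := node(h(k, h(node(node(node(empty, zero), empty), node(node(empty, zero), empty)), zero)), pair(h(node(node(node(empty, zero), empty), node(node(empty, zero), empty)), zero), zero)); no other remaining equation mentions t.
Delete trivial equation h(zero, false) = h(zero, false).
MGU = { z ↦ h(node(node(node(empty, zero), empty), node(node(empty, zero), empty)), zero), u ↦ node(node(empty, zero), empty), t ↦ node(h(k, h(node(node(node(empty, zero), empty), node(node(empty, zero), empty)), zero)), pair(h(node(node(node(empty, zero), empty), node(node(empty, zero), empty)), zero), zero)) }, so z ↦ h(node(node(node(empty, zero), empty), node(node(empty, zero), empty)), zero).

h(node(node(node(empty, zero), empty), node(node(empty, zero), empty)), zero)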